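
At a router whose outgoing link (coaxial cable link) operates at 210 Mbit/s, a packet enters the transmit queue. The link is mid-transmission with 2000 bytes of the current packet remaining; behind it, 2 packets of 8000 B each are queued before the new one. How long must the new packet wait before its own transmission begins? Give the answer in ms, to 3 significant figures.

Each queued packet: L/R = 64000/210000000 = 0.304762 ms.
2 queued → 0.609524 ms.
Plus remaining 16000 bits of current packet: 0.0761905 ms.
Queuing delay = 0.686 ms.

0.686 ms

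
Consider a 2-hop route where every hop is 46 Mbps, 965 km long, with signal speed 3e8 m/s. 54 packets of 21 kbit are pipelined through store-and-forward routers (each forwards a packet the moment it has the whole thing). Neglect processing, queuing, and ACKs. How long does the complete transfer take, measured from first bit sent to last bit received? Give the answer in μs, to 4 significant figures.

Per-hop transmission t_tx = L/R = 21000/46000000 = 456.522 μs.
Per-hop propagation t_prop = 965000/300000000 = 3216.67 μs.
Pipeline fill: first packet needs 2·t_tx to clear all hops; remaining 53 packets each add one t_tx.
Total = (2+54-1)·t_tx + 2·t_prop = 55·456.522 + 2·3216.67 = 31540 μs.

31540 μs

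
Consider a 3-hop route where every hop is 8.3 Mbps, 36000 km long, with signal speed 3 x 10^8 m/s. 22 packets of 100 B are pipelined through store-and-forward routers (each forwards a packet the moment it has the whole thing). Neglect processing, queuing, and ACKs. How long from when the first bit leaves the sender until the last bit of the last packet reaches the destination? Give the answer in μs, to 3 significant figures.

362000 μs

Per-hop transmission t_tx = L/R = 800/8.3e+06 = 96.3855 μs.
Per-hop propagation t_prop = 36000000/300000000 = 120000 μs.
Pipeline fill: first packet needs 3·t_tx to clear all hops; remaining 21 packets each add one t_tx.
Total = (3+22-1)·t_tx + 3·t_prop = 24·96.3855 + 3·120000 = 362000 μs.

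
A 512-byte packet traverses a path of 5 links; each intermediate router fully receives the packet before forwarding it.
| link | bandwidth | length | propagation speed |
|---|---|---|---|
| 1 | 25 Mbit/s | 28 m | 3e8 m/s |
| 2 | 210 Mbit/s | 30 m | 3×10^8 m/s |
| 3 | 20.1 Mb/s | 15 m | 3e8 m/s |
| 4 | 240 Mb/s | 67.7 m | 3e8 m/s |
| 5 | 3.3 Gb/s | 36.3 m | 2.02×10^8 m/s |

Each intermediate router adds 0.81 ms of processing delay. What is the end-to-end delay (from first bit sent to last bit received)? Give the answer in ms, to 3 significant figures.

L = 512 × 8 = 4096 bits.
Transmission delays (L/R per hop): 0.16384, 0.0195048, 0.203781, 0.0170667, 0.00124121 ms; sum = 0.405434 ms.
Propagation delays (d/s per hop): 9.33333e-05, 0.0001, 5e-05, 0.000225667, 0.000179703 ms; sum = 0.000648703 ms.
Processing at 4 router(s): 4 × 0.81 ms = 3.24 ms.
End-to-end = 3.65 ms.

3.65 ms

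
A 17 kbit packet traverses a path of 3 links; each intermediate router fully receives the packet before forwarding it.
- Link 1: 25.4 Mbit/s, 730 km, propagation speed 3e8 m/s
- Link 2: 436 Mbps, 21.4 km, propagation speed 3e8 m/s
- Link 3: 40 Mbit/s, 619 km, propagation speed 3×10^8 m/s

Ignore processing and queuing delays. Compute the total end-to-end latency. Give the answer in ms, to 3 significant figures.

L = 17000 bits.
Transmission delays (L/R per hop): 0.669291, 0.0389908, 0.425 ms; sum = 1.13328 ms.
Propagation delays (d/s per hop): 2.43333, 0.0713333, 2.06333 ms; sum = 4.568 ms.
End-to-end = 5.70 ms.

5.70 ms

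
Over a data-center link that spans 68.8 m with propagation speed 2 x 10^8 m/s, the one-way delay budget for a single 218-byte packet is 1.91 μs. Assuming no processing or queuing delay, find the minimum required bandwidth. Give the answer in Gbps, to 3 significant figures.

1.11 Gbps

L = 1744 bits.
Propagation delay = 68.8 / 200000000 = 0.344 μs.
Transmission budget = 1.91 − 0.344 = 1.566 μs.
R ≥ L / t_tx = 1744 bits / 1.566e-06 s = 1.11 Gbps.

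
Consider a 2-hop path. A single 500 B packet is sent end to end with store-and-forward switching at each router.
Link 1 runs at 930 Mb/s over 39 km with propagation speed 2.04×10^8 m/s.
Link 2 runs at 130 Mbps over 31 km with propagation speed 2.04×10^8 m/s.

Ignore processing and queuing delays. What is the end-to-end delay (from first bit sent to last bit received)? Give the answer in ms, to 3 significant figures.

L = 500 × 8 = 4000 bits.
Transmission delays (L/R per hop): 0.00430108, 0.0307692 ms; sum = 0.0350703 ms.
Propagation delays (d/s per hop): 0.191176, 0.151961 ms; sum = 0.343137 ms.
End-to-end = 0.378 ms.

0.378 ms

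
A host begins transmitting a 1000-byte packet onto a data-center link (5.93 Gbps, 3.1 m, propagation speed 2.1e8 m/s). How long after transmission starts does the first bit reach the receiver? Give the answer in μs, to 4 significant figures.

0.01476 μs

First bit experiences only propagation delay: d/s = 3.1/210000000 = 0.01476 μs.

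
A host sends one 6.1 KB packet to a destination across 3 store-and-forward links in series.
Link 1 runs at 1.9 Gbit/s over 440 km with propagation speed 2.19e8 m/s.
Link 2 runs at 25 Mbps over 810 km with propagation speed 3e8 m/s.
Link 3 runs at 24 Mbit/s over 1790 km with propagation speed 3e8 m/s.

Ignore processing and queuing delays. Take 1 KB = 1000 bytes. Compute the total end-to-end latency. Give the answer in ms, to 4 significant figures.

14.69 ms

L = 48800 bits.
Transmission delays (L/R per hop): 0.0256842, 1.952, 2.03333 ms; sum = 4.01102 ms.
Propagation delays (d/s per hop): 2.00913, 2.7, 5.96667 ms; sum = 10.6758 ms.
End-to-end = 14.69 ms.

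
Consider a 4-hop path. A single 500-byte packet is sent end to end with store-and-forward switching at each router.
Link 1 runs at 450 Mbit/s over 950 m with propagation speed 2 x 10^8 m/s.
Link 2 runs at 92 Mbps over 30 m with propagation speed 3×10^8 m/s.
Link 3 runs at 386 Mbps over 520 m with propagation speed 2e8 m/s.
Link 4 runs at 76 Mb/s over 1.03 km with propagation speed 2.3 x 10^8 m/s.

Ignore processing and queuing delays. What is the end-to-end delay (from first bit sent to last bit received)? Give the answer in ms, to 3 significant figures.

0.127 ms

L = 500 × 8 = 4000 bits.
Transmission delays (L/R per hop): 0.00888889, 0.0434783, 0.0103627, 0.0526316 ms; sum = 0.115361 ms.
Propagation delays (d/s per hop): 0.00475, 0.0001, 0.0026, 0.00447826 ms; sum = 0.0119283 ms.
End-to-end = 0.127 ms.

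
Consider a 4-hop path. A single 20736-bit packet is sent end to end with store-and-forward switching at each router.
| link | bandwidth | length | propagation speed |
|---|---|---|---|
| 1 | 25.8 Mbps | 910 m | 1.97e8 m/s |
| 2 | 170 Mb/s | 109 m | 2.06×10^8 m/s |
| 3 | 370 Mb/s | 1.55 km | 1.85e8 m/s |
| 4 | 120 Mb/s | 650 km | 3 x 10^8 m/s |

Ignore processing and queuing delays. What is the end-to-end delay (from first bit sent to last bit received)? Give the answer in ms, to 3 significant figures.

3.33 ms

Transmission delays (L/R per hop): 0.803721, 0.121976, 0.0560432, 0.1728 ms; sum = 1.15454 ms.
Propagation delays (d/s per hop): 0.00461929, 0.000529126, 0.00837838, 2.16667 ms; sum = 2.18019 ms.
End-to-end = 3.33 ms.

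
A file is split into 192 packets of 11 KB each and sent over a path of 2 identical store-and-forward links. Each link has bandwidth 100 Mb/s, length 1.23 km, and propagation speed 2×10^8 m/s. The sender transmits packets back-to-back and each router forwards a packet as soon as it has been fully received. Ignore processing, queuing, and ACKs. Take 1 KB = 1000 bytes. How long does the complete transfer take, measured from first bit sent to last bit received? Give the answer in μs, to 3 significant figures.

170000 μs

Per-hop transmission t_tx = L/R = 88000/100000000 = 880 μs.
Per-hop propagation t_prop = 1230/200000000 = 6.15 μs.
Pipeline fill: first packet needs 2·t_tx to clear all hops; remaining 191 packets each add one t_tx.
Total = (2+192-1)·t_tx + 2·t_prop = 193·880 + 2·6.15 = 170000 μs.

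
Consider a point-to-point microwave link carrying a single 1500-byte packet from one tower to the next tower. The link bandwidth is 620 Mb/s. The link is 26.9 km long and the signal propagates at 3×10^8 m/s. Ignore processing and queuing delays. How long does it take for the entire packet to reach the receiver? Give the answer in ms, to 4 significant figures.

L = 1500 × 8 = 12000 bits.
Transmission delay = L/R = 12000 / 620000000 = 0.0193548 ms.
Propagation delay = d/s = 26900 m / 300000000 m/s = 0.0896667 ms.
Total = 0.1090 ms.

0.1090 ms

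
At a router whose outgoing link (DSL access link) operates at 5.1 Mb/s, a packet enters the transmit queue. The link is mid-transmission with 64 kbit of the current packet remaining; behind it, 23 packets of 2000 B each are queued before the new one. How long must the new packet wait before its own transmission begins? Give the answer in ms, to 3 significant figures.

Each queued packet: L/R = 16000/5100000 = 3.13725 ms.
23 queued → 72.1569 ms.
Plus remaining 64000 bits of current packet: 12.549 ms.
Queuing delay = 84.7 ms.

84.7 ms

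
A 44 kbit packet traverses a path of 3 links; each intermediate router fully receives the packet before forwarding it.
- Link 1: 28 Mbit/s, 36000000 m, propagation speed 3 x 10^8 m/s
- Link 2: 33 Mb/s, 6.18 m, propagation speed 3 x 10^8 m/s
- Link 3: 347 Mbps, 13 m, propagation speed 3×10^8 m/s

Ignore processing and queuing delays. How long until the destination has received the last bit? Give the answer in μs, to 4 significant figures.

L = 44000 bits.
Transmission delays (L/R per hop): 1571.43, 1333.33, 126.801 μs; sum = 3031.56 μs.
Propagation delays (d/s per hop): 120000, 0.0206, 0.0433333 μs; sum = 120000 μs.
End-to-end = 123000 μs.

123000 μs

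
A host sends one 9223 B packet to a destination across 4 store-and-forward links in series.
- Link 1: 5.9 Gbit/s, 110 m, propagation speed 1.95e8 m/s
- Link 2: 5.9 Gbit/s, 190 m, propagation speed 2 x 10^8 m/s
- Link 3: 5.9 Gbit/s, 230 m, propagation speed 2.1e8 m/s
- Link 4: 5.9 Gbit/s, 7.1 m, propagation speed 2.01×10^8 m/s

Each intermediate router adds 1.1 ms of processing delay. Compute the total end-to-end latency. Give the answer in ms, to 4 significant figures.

L = 9223 × 8 = 73784 bits.
Transmission delay per hop = L/R = 73784/5900000000 = 0.0125058 ms; 4 hops → 0.0500231 ms.
Propagation delays (d/s per hop): 0.000564103, 0.00095, 0.00109524, 3.53234e-05 ms; sum = 0.00264466 ms.
Processing at 3 router(s): 3 × 1.1 ms = 3.3 ms.
End-to-end = 3.353 ms.

3.353 ms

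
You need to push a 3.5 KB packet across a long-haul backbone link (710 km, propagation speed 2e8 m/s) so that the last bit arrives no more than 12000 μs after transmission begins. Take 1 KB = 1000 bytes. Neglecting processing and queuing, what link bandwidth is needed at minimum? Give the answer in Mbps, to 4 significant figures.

L = 28000 bits.
Propagation delay = 710000 / 200000000 = 3550 μs.
Transmission budget = 12000 − 3550 = 8450 μs.
R ≥ L / t_tx = 28000 bits / 0.00845 s = 3.314 Mbps.

3.314 Mbps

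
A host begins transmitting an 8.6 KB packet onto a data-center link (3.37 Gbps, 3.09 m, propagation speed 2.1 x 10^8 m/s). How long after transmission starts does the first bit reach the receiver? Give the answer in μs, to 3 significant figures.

0.0147 μs

First bit experiences only propagation delay: d/s = 3.09/210000000 = 0.0147 μs.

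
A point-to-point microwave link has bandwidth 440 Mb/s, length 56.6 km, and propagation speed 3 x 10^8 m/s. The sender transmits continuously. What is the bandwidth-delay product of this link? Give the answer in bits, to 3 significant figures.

Propagation delay = 56600 / 300000000 = 0.000188667 s.
BDP = R × t_prop = 440000000 × 0.000188667 = 83013.3 bits.

83000 bits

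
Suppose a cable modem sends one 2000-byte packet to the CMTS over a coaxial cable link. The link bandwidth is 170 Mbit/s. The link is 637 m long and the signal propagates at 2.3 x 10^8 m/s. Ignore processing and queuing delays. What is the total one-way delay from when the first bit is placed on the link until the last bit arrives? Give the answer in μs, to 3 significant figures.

96.9 μs

L = 2000 × 8 = 16000 bits.
Transmission delay = L/R = 16000 / 170000000 = 94.1176 μs.
Propagation delay = d/s = 637 m / 2.3e+08 m/s = 2.76957 μs.
Total = 96.9 μs.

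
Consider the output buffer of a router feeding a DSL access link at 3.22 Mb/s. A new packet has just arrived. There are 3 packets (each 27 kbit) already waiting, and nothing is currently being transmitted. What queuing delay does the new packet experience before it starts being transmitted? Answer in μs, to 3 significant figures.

Each queued packet: L/R = 27000/3220000 = 8385.09 μs.
3 queued → 25155.3 μs.
Queuing delay = 25200 μs.

25200 μs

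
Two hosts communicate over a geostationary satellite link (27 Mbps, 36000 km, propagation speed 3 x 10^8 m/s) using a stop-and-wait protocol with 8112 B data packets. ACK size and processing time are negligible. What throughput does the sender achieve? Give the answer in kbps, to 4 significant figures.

t_tx = L/R = 64896/27000000 = 0.00240356 s.
t_prop = 36000000/300000000 = 0.12 s; RTT = 0.24 s.
Cycle = t_tx + RTT = 0.242404 s.
Throughput = L / cycle = 64896 / 0.242404 = 267.7 kbps.

267.7 kbps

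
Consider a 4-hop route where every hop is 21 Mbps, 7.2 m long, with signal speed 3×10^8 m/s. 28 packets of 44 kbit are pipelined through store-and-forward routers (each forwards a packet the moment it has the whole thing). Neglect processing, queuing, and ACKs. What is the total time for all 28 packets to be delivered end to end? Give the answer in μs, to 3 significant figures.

Per-hop transmission t_tx = L/R = 44000/21000000 = 2095.24 μs.
Per-hop propagation t_prop = 7.2/300000000 = 0.024 μs.
Pipeline fill: first packet needs 4·t_tx to clear all hops; remaining 27 packets each add one t_tx.
Total = (4+28-1)·t_tx + 4·t_prop = 31·2095.24 + 4·0.024 = 65000 μs.

65000 μs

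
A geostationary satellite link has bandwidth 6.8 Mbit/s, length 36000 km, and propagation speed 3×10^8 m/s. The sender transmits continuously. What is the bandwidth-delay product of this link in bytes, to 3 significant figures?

102000 bytes

Propagation delay = 36000000 / 300000000 = 0.12 s.
BDP = R × t_prop = 6800000 × 0.12 = 816000 bits.
In bytes: 816000/8 = 102000 bytes.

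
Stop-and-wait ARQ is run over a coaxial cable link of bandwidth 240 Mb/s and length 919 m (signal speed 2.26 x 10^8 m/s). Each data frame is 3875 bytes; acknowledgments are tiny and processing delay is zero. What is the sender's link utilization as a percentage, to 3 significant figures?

94.1 %

t_tx = L/R = 31000/240000000 = 0.000129167 s.
t_prop = 919/2.26e+08 = 4.06637e-06 s; RTT = 8.13274e-06 s.
Cycle = t_tx + RTT = 0.000137299 s.
Utilization = t_tx / cycle = 0.000129167/0.000137299 = 94.1 %.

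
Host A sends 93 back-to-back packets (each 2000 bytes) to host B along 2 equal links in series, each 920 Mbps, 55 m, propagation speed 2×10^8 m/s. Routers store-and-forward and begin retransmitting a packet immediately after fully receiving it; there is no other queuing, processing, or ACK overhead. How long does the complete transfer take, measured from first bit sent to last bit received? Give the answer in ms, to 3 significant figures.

Per-hop transmission t_tx = L/R = 16000/920000000 = 0.0173913 ms.
Per-hop propagation t_prop = 55/200000000 = 0.000275 ms.
Pipeline fill: first packet needs 2·t_tx to clear all hops; remaining 92 packets each add one t_tx.
Total = (2+93-1)·t_tx + 2·t_prop = 94·0.0173913 + 2·0.000275 = 1.64 ms.

1.64 ms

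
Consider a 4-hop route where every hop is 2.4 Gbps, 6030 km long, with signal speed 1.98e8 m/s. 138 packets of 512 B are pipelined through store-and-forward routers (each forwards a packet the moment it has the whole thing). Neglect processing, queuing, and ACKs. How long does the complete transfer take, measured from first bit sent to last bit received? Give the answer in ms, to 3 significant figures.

Per-hop transmission t_tx = L/R = 4096/2400000000 = 0.00170667 ms.
Per-hop propagation t_prop = 6030000/198000000 = 30.4545 ms.
Pipeline fill: first packet needs 4·t_tx to clear all hops; remaining 137 packets each add one t_tx.
Total = (4+138-1)·t_tx + 4·t_prop = 141·0.00170667 + 4·30.4545 = 122 ms.

122 ms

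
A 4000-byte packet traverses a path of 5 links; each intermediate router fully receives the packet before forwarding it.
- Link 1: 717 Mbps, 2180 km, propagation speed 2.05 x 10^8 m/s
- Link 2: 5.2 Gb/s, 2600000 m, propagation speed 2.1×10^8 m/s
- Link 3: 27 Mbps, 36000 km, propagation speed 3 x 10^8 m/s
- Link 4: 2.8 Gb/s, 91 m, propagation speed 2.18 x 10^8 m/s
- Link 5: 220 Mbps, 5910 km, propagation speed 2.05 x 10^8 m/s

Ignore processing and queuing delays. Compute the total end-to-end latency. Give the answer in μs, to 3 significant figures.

173000 μs

L = 4000 × 8 = 32000 bits.
Transmission delays (L/R per hop): 44.6304, 6.15385, 1185.19, 11.4286, 145.455 μs; sum = 1392.85 μs.
Propagation delays (d/s per hop): 10634.1, 12381, 120000, 0.417431, 28829.3 μs; sum = 171845 μs.
End-to-end = 173000 μs.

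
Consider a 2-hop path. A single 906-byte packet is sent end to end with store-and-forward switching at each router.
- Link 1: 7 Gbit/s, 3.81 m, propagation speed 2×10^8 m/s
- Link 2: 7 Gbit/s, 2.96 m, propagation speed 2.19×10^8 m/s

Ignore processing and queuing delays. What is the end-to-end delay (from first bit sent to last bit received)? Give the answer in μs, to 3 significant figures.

L = 906 × 8 = 7248 bits.
Transmission delay per hop = L/R = 7248/7000000000 = 1.03543 μs; 2 hops → 2.07086 μs.
Propagation delays (d/s per hop): 0.01905, 0.013516 μs; sum = 0.032566 μs.
End-to-end = 2.10 μs.

2.10 μs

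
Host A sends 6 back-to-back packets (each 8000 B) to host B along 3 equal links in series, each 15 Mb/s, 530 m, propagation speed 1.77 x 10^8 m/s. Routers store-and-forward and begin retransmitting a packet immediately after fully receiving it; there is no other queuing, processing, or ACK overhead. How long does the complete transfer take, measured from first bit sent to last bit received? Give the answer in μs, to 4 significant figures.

Per-hop transmission t_tx = L/R = 64000/15000000 = 4266.67 μs.
Per-hop propagation t_prop = 530/177000000 = 2.99435 μs.
Pipeline fill: first packet needs 3·t_tx to clear all hops; remaining 5 packets each add one t_tx.
Total = (3+6-1)·t_tx + 3·t_prop = 8·4266.67 + 3·2.99435 = 34140 μs.

34140 μs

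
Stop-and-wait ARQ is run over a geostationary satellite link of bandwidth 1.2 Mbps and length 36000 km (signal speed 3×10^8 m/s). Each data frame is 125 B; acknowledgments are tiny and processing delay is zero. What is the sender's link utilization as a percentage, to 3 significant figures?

0.346 %

t_tx = L/R = 1000/1200000 = 0.000833333 s.
t_prop = 36000000/300000000 = 0.12 s; RTT = 0.24 s.
Cycle = t_tx + RTT = 0.240833 s.
Utilization = t_tx / cycle = 0.000833333/0.240833 = 0.346 %.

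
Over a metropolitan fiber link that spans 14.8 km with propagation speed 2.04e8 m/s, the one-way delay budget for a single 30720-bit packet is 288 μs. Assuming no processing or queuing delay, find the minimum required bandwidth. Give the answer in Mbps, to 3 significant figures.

143 Mbps

Propagation delay = 14800 / 204000000 = 72.549 μs.
Transmission budget = 288 − 72.549 = 215.451 μs.
R ≥ L / t_tx = 30720 bits / 0.000215451 s = 143 Mbps.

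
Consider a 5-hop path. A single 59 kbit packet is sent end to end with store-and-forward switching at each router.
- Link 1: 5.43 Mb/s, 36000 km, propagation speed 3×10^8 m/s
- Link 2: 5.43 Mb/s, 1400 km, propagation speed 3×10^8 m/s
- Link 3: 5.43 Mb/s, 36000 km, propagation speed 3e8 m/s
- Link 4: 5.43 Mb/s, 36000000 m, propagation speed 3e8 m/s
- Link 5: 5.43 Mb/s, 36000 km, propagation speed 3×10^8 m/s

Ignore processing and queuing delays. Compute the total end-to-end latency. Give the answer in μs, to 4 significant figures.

L = 59000 bits.
Transmission delay per hop = L/R = 59000/5430000 = 10865.6 μs; 5 hops → 54327.8 μs.
Propagation delays (d/s per hop): 120000, 4666.67, 120000, 120000, 120000 μs; sum = 484667 μs.
End-to-end = 539000 μs.

539000 μs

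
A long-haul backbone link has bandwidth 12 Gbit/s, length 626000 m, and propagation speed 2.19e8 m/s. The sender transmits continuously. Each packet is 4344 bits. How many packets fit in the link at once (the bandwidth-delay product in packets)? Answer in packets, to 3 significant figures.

7900 packets

Propagation delay = 626000 / 219000000 = 0.00285845 s.
BDP = R × t_prop = 12000000000 × 0.00285845 = 34301400 bits.
In packets of 4344 bits: 7900 packets.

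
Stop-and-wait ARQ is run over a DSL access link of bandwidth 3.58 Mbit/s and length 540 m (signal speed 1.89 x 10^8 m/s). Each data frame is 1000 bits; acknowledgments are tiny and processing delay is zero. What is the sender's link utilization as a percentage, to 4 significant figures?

t_tx = L/R = 1000/3580000 = 0.00027933 s.
t_prop = 540/189000000 = 2.85714e-06 s; RTT = 5.71429e-06 s.
Cycle = t_tx + RTT = 0.000285044 s.
Utilization = t_tx / cycle = 0.00027933/0.000285044 = 98.00 %.

98.00 %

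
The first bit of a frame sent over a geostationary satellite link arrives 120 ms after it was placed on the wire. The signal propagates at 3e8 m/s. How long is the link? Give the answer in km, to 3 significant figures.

36000 km

d = s × t_prop = 300000000 × 0.12 = 36000 km.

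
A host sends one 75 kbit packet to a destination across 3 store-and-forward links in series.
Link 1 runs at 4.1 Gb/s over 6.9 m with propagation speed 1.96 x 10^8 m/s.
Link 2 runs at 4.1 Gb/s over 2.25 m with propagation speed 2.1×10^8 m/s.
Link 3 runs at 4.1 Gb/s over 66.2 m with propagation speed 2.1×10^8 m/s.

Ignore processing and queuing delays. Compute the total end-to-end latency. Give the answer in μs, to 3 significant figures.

55.2 μs

L = 75000 bits.
Transmission delay per hop = L/R = 75000/4.1e+09 = 18.2927 μs; 3 hops → 54.878 μs.
Propagation delays (d/s per hop): 0.0352041, 0.0107143, 0.315238 μs; sum = 0.361156 μs.
End-to-end = 55.2 μs.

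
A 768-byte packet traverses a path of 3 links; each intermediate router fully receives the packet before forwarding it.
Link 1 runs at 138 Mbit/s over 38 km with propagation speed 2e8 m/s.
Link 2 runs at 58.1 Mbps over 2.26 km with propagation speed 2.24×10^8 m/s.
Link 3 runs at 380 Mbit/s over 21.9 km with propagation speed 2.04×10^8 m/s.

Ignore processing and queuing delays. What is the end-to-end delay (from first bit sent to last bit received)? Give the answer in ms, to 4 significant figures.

L = 768 × 8 = 6144 bits.
Transmission delays (L/R per hop): 0.0445217, 0.105749, 0.0161684 ms; sum = 0.166439 ms.
Propagation delays (d/s per hop): 0.19, 0.0100893, 0.107353 ms; sum = 0.307442 ms.
End-to-end = 0.4739 ms.

0.4739 ms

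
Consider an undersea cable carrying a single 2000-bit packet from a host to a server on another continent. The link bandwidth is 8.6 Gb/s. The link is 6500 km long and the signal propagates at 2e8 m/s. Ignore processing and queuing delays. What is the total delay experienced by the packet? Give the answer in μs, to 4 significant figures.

Transmission delay = L/R = 2000 / 8600000000 = 0.232558 μs.
Propagation delay = d/s = 6500000 m / 200000000 m/s = 32500 μs.
Total = 32500 μs.

32500 μs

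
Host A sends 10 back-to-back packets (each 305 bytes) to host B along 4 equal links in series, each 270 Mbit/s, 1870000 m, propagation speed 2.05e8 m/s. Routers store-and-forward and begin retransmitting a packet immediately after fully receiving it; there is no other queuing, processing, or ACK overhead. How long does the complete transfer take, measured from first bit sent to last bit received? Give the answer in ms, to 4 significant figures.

36.61 ms

Per-hop transmission t_tx = L/R = 2440/270000000 = 0.00903704 ms.
Per-hop propagation t_prop = 1870000/2.05e+08 = 9.12195 ms.
Pipeline fill: first packet needs 4·t_tx to clear all hops; remaining 9 packets each add one t_tx.
Total = (4+10-1)·t_tx + 4·t_prop = 13·0.00903704 + 4·9.12195 = 36.61 ms.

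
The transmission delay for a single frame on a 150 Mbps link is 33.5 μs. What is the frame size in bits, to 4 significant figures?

5025 bits

L = R × t_tx = 150000000 b/s × 3.35e-05 s = 5025 bits.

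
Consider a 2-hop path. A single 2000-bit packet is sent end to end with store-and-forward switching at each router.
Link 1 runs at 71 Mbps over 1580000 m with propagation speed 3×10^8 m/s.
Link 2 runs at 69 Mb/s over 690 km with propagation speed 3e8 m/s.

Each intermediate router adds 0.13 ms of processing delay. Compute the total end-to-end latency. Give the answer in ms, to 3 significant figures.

7.75 ms

Transmission delays (L/R per hop): 0.028169, 0.0289855 ms; sum = 0.0571545 ms.
Propagation delays (d/s per hop): 5.26667, 2.3 ms; sum = 7.56667 ms.
Processing at 1 router(s): 1 × 0.13 ms = 0.13 ms.
End-to-end = 7.75 ms.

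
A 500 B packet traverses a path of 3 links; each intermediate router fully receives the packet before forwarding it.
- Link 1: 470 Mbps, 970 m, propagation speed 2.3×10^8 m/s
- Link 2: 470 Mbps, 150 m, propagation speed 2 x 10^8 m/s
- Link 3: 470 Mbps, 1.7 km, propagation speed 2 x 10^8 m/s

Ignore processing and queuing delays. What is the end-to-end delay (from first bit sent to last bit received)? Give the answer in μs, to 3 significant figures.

L = 500 × 8 = 4000 bits.
Transmission delay per hop = L/R = 4000/470000000 = 8.51064 μs; 3 hops → 25.5319 μs.
Propagation delays (d/s per hop): 4.21739, 0.75, 8.5 μs; sum = 13.4674 μs.
End-to-end = 39.0 μs.

39.0 μs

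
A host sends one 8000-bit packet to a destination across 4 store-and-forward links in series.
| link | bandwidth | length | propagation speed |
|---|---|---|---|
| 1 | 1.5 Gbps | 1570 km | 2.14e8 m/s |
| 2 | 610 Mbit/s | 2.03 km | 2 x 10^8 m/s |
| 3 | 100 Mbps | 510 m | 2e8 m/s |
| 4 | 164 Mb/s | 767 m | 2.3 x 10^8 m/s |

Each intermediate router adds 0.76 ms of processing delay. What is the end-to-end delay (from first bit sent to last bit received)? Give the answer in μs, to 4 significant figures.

9780 μs

Transmission delays (L/R per hop): 5.33333, 13.1148, 80, 48.7805 μs; sum = 147.229 μs.
Propagation delays (d/s per hop): 7336.45, 10.15, 2.55, 3.33478 μs; sum = 7352.48 μs.
Processing at 3 router(s): 3 × 0.76 ms = 2280 μs.
End-to-end = 9780 μs.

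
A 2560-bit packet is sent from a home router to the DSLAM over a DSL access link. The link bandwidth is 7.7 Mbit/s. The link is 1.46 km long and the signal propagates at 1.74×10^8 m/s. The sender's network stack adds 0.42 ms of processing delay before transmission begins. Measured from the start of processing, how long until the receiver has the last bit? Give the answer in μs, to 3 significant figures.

Transmission delay = L/R = 2560 / 7700000 = 332.468 μs.
Propagation delay = d/s = 1460 m / 174000000 m/s = 8.3908 μs.
Plus processing delay 0.42 ms = 420 μs.
Total = 761 μs.

761 μs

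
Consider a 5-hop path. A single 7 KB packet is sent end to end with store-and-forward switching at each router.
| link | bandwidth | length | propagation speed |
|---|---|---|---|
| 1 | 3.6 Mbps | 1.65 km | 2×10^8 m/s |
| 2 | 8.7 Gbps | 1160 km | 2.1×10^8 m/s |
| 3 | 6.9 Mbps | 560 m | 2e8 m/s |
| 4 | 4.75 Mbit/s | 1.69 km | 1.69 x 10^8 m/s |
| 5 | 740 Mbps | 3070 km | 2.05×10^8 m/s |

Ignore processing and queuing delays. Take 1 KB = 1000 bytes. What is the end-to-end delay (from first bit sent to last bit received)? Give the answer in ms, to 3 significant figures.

56.1 ms

L = 56000 bits.
Transmission delays (L/R per hop): 15.5556, 0.00643678, 8.11594, 11.7895, 0.0756757 ms; sum = 35.5431 ms.
Propagation delays (d/s per hop): 0.00825, 5.52381, 0.0028, 0.01, 14.9756 ms; sum = 20.5205 ms.
End-to-end = 56.1 ms.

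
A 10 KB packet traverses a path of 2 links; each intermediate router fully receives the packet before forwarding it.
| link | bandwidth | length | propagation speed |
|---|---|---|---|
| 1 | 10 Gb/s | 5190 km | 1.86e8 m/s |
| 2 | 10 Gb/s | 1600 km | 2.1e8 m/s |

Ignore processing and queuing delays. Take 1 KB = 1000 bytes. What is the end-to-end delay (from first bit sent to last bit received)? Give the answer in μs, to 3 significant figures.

L = 80000 bits.
Transmission delay per hop = L/R = 80000/10000000000 = 8 μs; 2 hops → 16 μs.
Propagation delays (d/s per hop): 27903.2, 7619.05 μs; sum = 35522.3 μs.
End-to-end = 35500 μs.

35500 μs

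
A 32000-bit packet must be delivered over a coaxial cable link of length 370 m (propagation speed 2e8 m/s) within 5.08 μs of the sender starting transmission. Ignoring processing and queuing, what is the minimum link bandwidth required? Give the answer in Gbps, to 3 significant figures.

9.91 Gbps

Propagation delay = 370 / 200000000 = 1.85 μs.
Transmission budget = 5.08 − 1.85 = 3.23 μs.
R ≥ L / t_tx = 32000 bits / 3.23e-06 s = 9.91 Gbps.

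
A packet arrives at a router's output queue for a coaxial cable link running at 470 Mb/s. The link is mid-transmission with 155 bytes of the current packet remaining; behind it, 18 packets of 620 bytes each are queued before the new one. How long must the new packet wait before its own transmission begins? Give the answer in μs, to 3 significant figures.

Each queued packet: L/R = 4960/470000000 = 10.5532 μs.
18 queued → 189.957 μs.
Plus remaining 1240 bits of current packet: 2.6383 μs.
Queuing delay = 193 μs.

193 μs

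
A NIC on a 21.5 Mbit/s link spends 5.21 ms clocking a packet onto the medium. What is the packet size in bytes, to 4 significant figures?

14000 bytes

L = R × t_tx = 21500000 b/s × 0.00521 s = 112015 bits.
In bytes: 112015 / 8 = 14000 bytes.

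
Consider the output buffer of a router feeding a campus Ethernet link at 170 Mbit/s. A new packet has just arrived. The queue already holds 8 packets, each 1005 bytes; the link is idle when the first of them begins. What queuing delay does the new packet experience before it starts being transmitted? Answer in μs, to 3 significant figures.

378 μs

Each queued packet: L/R = 8040/170000000 = 47.2941 μs.
8 queued → 378.353 μs.
Queuing delay = 378 μs.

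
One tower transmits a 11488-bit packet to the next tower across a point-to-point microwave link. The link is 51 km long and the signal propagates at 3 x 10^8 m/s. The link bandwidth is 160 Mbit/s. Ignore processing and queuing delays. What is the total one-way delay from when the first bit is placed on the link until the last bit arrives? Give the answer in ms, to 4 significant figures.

Transmission delay = L/R = 11488 / 160000000 = 0.0718 ms.
Propagation delay = d/s = 51000 m / 300000000 m/s = 0.17 ms.
Total = 0.2418 ms.

0.2418 ms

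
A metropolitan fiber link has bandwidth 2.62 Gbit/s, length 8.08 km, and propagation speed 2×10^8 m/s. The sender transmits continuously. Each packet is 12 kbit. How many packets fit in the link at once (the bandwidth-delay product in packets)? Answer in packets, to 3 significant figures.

Propagation delay = 8080 / 200000000 = 4.04e-05 s.
BDP = R × t_prop = 2620000000 × 4.04e-05 = 105848 bits.
In packets of 12000 bits: 8.82 packets.

8.82 packets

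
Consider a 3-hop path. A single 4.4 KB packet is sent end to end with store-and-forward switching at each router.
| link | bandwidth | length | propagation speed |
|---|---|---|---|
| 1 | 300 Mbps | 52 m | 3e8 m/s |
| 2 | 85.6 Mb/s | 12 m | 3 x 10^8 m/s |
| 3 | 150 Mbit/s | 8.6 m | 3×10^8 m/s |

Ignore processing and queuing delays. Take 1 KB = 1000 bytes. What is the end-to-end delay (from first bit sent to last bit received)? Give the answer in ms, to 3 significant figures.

L = 35200 bits.
Transmission delays (L/R per hop): 0.117333, 0.411215, 0.234667 ms; sum = 0.763215 ms.
Propagation delays (d/s per hop): 0.000173333, 4e-05, 2.86667e-05 ms; sum = 0.000242 ms.
End-to-end = 0.763 ms.

0.763 ms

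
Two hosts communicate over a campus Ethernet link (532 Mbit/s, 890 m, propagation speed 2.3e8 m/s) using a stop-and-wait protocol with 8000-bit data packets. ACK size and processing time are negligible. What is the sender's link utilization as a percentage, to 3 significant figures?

t_tx = L/R = 8000/532000000 = 1.50376e-05 s.
t_prop = 890/2.3e+08 = 3.86957e-06 s; RTT = 7.73913e-06 s.
Cycle = t_tx + RTT = 2.27767e-05 s.
Utilization = t_tx / cycle = 1.50376e-05/2.27767e-05 = 66.0 %.

66.0 %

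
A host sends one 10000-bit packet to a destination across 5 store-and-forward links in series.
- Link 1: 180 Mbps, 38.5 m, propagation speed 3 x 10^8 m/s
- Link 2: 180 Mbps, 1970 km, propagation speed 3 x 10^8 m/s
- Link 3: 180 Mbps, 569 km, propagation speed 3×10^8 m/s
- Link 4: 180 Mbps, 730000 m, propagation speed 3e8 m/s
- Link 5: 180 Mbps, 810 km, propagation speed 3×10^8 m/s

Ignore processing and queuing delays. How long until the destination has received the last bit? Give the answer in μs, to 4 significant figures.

Transmission delay per hop = L/R = 10000/180000000 = 55.5556 μs; 5 hops → 277.778 μs.
Propagation delays (d/s per hop): 0.128333, 6566.67, 1896.67, 2433.33, 2700 μs; sum = 13596.8 μs.
End-to-end = 13870 μs.

13870 μs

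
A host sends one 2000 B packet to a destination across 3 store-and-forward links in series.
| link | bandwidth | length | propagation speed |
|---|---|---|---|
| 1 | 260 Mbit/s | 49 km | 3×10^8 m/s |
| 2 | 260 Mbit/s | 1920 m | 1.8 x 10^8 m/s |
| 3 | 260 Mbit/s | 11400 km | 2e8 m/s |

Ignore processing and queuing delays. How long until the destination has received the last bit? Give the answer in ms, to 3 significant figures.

57.4 ms

L = 2000 × 8 = 16000 bits.
Transmission delay per hop = L/R = 16000/260000000 = 0.0615385 ms; 3 hops → 0.184615 ms.
Propagation delays (d/s per hop): 0.163333, 0.0106667, 57 ms; sum = 57.174 ms.
End-to-end = 57.4 ms.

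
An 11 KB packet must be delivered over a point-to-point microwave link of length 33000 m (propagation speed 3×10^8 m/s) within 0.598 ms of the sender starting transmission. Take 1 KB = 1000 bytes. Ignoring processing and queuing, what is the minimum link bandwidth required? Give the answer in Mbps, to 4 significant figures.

180.3 Mbps

L = 88000 bits.
Propagation delay = 33000 / 300000000 = 0.11 ms.
Transmission budget = 0.598 − 0.11 = 0.488 ms.
R ≥ L / t_tx = 88000 bits / 0.000488 s = 180.3 Mbps.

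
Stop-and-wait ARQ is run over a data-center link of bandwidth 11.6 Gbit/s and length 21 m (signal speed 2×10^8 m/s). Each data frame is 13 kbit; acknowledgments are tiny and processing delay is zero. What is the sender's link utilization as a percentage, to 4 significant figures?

t_tx = L/R = 13000/11600000000 = 1.12069e-06 s.
t_prop = 21/200000000 = 1.05e-07 s; RTT = 2.1e-07 s.
Cycle = t_tx + RTT = 1.33069e-06 s.
Utilization = t_tx / cycle = 1.12069e-06/1.33069e-06 = 84.22 %.

84.22 %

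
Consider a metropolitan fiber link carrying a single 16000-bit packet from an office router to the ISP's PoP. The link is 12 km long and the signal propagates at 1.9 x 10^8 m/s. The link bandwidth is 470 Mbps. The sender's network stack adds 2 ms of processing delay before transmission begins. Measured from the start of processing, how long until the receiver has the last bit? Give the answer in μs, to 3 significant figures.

2100 μs

Transmission delay = L/R = 16000 / 470000000 = 34.0426 μs.
Propagation delay = d/s = 12000 m / 190000000 m/s = 63.1579 μs.
Plus processing delay 2 ms = 2000 μs.
Total = 2100 μs.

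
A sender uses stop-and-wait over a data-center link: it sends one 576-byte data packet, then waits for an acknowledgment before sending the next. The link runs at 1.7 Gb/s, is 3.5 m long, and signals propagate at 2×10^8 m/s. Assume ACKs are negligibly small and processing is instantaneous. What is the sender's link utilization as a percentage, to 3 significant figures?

t_tx = L/R = 4608/1700000000 = 2.71059e-06 s.
t_prop = 3.5/200000000 = 1.75e-08 s; RTT = 3.5e-08 s.
Cycle = t_tx + RTT = 2.74559e-06 s.
Utilization = t_tx / cycle = 2.71059e-06/2.74559e-06 = 98.7 %.

98.7 %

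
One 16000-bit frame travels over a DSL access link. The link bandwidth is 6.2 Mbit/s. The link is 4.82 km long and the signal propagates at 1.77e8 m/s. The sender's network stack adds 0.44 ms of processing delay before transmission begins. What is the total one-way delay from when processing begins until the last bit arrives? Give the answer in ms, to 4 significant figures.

3.048 ms

Transmission delay = L/R = 16000 / 6200000 = 2.58065 ms.
Propagation delay = d/s = 4820 m / 177000000 m/s = 0.0272316 ms.
Plus processing delay 0.44 ms = 0.44 ms.
Total = 3.048 ms.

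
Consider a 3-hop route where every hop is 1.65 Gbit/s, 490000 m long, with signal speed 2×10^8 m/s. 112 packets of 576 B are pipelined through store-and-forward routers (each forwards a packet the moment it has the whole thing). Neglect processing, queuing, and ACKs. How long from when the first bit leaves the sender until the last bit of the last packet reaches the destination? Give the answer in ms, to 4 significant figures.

7.668 ms

Per-hop transmission t_tx = L/R = 4608/1650000000 = 0.00279273 ms.
Per-hop propagation t_prop = 490000/200000000 = 2.45 ms.
Pipeline fill: first packet needs 3·t_tx to clear all hops; remaining 111 packets each add one t_tx.
Total = (3+112-1)·t_tx + 3·t_prop = 114·0.00279273 + 3·2.45 = 7.668 ms.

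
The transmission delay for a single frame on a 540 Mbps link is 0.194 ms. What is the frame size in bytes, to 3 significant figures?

L = R × t_tx = 540000000 b/s × 0.000194 s = 104760 bits.
In bytes: 104760 / 8 = 13100 bytes.

13100 bytes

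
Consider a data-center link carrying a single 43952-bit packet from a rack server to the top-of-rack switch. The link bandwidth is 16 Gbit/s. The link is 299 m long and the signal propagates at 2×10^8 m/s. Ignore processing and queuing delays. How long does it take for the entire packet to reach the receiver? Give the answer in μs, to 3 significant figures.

Transmission delay = L/R = 43952 / 16000000000 = 2.747 μs.
Propagation delay = d/s = 299 m / 200000000 m/s = 1.495 μs.
Total = 4.24 μs.

4.24 μs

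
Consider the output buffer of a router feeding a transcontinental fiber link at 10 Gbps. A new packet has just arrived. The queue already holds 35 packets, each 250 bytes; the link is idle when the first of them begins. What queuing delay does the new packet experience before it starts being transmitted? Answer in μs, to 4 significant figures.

Each queued packet: L/R = 2000/10000000000 = 0.2 μs.
35 queued → 7 μs.
Queuing delay = 7.000 μs.

7.000 μs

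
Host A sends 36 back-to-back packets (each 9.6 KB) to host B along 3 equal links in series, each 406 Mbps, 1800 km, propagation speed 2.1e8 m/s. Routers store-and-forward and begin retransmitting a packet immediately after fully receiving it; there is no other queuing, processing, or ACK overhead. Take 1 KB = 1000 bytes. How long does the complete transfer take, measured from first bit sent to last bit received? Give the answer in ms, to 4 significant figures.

32.90 ms

Per-hop transmission t_tx = L/R = 76800/406000000 = 0.189163 ms.
Per-hop propagation t_prop = 1800000/210000000 = 8.57143 ms.
Pipeline fill: first packet needs 3·t_tx to clear all hops; remaining 35 packets each add one t_tx.
Total = (3+36-1)·t_tx + 3·t_prop = 38·0.189163 + 3·8.57143 = 32.90 ms.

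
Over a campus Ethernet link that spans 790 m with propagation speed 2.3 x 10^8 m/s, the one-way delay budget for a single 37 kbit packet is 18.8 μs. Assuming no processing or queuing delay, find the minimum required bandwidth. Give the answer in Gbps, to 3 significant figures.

Propagation delay = 790 / 2.3e+08 = 3.43478 μs.
Transmission budget = 18.8 − 3.43478 = 15.3652 μs.
R ≥ L / t_tx = 37000 bits / 1.53652e-05 s = 2.41 Gbps.

2.41 Gbps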